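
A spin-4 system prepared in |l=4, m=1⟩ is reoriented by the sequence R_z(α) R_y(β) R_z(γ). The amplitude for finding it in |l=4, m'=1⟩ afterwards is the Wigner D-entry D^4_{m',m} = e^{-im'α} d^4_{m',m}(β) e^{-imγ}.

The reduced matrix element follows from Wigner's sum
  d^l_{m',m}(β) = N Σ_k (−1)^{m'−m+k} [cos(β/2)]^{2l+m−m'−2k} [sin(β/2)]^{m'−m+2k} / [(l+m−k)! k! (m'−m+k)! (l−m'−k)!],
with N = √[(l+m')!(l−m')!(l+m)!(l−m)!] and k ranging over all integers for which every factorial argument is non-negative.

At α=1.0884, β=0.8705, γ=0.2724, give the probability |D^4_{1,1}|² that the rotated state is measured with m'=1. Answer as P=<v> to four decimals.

D^4_{1,1}(1.0884,0.8705,0.2724) = e^{-i·1·1.0884}·d^4_{1,1}(0.8705)·e^{-i·1·0.2724}. Compute d first:
c=cos(0.8705/2)=0.906765, s=sin(0.8705/2)=0.421637; N=√[120·6·120·6]=720.000000
Admissible k: 0..3 (factorial args all ≥0)
  k=0: (−1)^0·720.0000/(720)·0.9068^8·0.4216^0 = +0.457043
  k=1: (−1)^1·720.0000/(48)·0.9068^6·0.4216^2 = -1.482301
  k=2: (−1)^2·720.0000/(24)·0.9068^4·0.4216^4 = +0.640995
  k=3: (−1)^3·720.0000/(72)·0.9068^2·0.4216^6 = -0.046198
d^4_{1,1}(0.8705) = +0.457043 -1.482301 +0.640995 -0.046198 = -0.430461
|D^4_{1,1}|² = |d^4_{1,1}(β)|² = (-0.430461)² = 0.185297 (the z-rotation phases have unit modulus)

P=0.1853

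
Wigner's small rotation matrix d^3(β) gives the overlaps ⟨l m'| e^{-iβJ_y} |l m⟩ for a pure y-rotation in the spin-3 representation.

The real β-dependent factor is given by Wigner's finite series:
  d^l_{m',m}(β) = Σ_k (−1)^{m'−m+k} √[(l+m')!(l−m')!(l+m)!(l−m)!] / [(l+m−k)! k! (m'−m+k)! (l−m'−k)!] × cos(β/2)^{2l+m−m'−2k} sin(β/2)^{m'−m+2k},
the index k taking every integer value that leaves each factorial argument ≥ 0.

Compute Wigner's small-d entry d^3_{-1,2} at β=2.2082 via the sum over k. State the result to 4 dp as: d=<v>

d^3_{-1,2}(β=2.2082) via Wigner's sum:
With c≡cos(β/2)=0.449938 and s≡sin(β/2)=0.893060, N=[2·24·120·1]^{1/2}=75.894664
Admissible k: 3..4 (factorial args all ≥0)
  k=3: (−1)^0·75.8947/(12)·0.4499^3·0.8931^3 = +0.410327
  k=4: (−1)^1·75.8947/(24)·0.4499^1·0.8931^5 = -0.808268
d^3_{-1,2}(2.2082) = +0.410327 -0.808268 = -0.397940

d=-0.3979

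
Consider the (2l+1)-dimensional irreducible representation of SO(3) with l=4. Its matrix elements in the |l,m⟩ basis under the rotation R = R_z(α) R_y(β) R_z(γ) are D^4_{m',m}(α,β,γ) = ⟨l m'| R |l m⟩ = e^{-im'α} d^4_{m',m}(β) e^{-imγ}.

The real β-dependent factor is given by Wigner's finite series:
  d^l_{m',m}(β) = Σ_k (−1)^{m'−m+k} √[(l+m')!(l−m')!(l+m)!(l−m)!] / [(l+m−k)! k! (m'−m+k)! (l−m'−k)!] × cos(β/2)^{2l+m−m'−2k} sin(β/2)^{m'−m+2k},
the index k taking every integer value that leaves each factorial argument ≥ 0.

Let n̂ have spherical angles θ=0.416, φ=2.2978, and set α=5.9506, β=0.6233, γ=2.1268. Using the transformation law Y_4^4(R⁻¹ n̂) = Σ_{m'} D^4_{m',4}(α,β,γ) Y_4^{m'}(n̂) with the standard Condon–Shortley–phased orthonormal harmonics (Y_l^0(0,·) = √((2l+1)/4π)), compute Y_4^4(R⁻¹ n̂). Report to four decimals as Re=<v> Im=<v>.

Need the full column D^4_{m',4} for m'=−4..4 at α=5.9506, β=0.6233, γ=2.1268.
cos(β/2)=0.951829, sin(β/2)=0.306630
d^4_{-4,4}: single k=8 term ⇒ +0.000078;  D = -0.000072+0.000031i
d^4_{-3,4}: single k=7 term ⇒ +0.000686;  D = -0.000684+0.000055i
d^4_{-2,4}: single k=6 term ⇒ +0.003985;  D = -0.003858-0.000995i
d^4_{-1,4}: single k=5 term ⇒ +0.017492;  D = -0.014583-0.009659i
d^4_{0,4}: single k=4 term ⇒ +0.060707;  D = -0.036895-0.048210i
d^4_{1,4}: single k=3 term ⇒ +0.168551;  D = -0.053122-0.159961i
d^4_{2,4}: single k=2 term ⇒ +0.369965;  D = +0.004422-0.369938i
d^4_{3,4}: single k=1 term ⇒ +0.613863;  D = +0.207339-0.577787i
d^4_{4,4}: single k=0 term ⇒ +0.673707;  D = +0.422113-0.525073i
Y_4^{m'}(θ=0.416,φ=2.2978) and Σ D·Y over m':
  (-0.0001+0.0000i)·(-0.0115-0.0027i)  (-0.0007+0.0001i)·(+0.0619-0.0433i)  (-0.0039-0.0010i)·(-0.0309+0.2635i)  (-0.0146-0.0097i)·(-0.3320-0.3733i)  (-0.0369-0.0482i)·(+0.2540+0.0000i)  (-0.0531-0.1600i)·(+0.3320-0.3733i)  (+0.0044-0.3699i)·(-0.0309-0.2635i)  (+0.2073-0.5778i)·(-0.0619-0.0433i)  (+0.4221-0.5251i)·(-0.0115+0.0027i)
Y_4^4(R⁻¹ n̂) = -0.224028+0.006418i

Re=-0.2240 Im=0.0064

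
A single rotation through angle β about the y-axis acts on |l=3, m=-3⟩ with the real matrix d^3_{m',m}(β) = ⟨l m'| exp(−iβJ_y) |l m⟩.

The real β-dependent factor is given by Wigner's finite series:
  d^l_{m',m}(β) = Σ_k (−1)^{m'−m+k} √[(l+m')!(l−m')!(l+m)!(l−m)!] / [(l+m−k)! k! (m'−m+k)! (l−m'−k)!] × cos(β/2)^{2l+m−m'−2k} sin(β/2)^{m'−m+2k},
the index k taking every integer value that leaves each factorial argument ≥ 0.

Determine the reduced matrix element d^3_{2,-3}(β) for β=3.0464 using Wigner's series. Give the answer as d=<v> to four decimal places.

d^3_{2,-3}(β=3.0464) via Wigner's sum:
Half-angle: c=0.047578, s=0.998868. N=√(120·1·1·720)=293.938769
Admissible k: 0..0 (factorial args all ≥0)
  k=0: (−1)^5·293.9388/(120)·0.0476^1·0.9989^5 = -0.115884
d^3_{2,-3}(3.0464) = -0.115884

d=-0.1159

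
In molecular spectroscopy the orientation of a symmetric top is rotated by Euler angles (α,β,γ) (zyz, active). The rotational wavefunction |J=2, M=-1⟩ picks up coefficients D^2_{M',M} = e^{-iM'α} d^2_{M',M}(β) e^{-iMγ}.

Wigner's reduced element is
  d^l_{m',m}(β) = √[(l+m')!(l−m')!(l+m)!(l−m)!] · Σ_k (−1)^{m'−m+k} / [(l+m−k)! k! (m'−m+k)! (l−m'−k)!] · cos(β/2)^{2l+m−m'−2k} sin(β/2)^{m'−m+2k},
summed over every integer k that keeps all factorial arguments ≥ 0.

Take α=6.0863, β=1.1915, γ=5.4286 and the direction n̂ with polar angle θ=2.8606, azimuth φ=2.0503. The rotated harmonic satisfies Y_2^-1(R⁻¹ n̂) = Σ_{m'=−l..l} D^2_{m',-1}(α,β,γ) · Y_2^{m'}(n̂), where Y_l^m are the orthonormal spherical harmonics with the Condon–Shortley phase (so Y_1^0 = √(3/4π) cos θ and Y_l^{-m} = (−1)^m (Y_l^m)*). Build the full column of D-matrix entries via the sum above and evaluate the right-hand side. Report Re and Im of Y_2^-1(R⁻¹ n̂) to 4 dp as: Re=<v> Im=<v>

Re=-0.1520 Im=0.3062

Need the full column D^2_{m',-1} for m'=−2..2 at α=6.0863, β=1.1915, γ=5.4286.
cos(β/2)=0.827728, sin(β/2)=0.561130
d^2_{-2,-1}: single k=1 term ⇒ +0.636438;  D = +0.201676-0.603639i
d^2_{-1,-1}: k∈[0..1] ⇒ +0.469408 -0.647177 = -0.177769;  D = -0.088226+0.154331i
d^2_{0,-1}: k∈[0..1] ⇒ -0.779474 +0.358223 = -0.421251;  D = -0.276565+0.317749i
d^2_{1,-1}: k∈[0..1] ⇒ +0.647177 -0.099141 = +0.548036;  D = +0.433716-0.335013i
d^2_{2,-1}: single k=0 term ⇒ -0.292488;  D = -0.261978+0.130063i
Y_2^{m'}(θ=2.8606,φ=2.0503) and Σ D·Y over m':
  (+0.2017-0.6036i)·(-0.0171+0.0243i)  (-0.0882+0.1543i)·(+0.0950+0.1826i)  (-0.2766+0.3177i)·(+0.5580+0.0000i)  (+0.4337-0.3350i)·(-0.0950+0.1826i)  (-0.2620+0.1301i)·(-0.0171-0.0243i)
Y_2^-1(R⁻¹ n̂) = -0.152026+0.306226i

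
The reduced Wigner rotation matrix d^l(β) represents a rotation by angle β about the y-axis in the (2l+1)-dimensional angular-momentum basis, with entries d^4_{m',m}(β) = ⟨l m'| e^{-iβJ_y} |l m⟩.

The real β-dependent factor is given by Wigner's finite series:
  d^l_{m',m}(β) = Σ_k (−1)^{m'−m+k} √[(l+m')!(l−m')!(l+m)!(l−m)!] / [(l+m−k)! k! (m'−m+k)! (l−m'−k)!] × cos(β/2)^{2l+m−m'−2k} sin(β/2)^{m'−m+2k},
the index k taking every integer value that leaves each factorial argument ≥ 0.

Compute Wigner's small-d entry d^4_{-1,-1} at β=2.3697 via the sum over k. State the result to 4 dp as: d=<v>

d^4_{-1,-1}(β=2.3697) via Wigner's sum:
With c≡cos(β/2)=0.376436 and s≡sin(β/2)=0.926443, N=[6·120·6·120]^{1/2}=720.000000
k: max(0,(-1)−(-1))=0 … min(4+(-1),4−(-1))=3
  k=0: (−1)^0·720.0000/(720)·0.3764^8·0.9264^0 = +0.000403
  k=1: (−1)^1·720.0000/(48)·0.3764^6·0.9264^2 = -0.036633
  k=2: (−1)^2·720.0000/(24)·0.3764^4·0.9264^4 = +0.443772
  k=3: (−1)^3·720.0000/(72)·0.3764^2·0.9264^6 = -0.895970
d^4_{-1,-1}(2.3697) = +0.000403 -0.036633 +0.443772 -0.895970 = -0.488428

d=-0.4884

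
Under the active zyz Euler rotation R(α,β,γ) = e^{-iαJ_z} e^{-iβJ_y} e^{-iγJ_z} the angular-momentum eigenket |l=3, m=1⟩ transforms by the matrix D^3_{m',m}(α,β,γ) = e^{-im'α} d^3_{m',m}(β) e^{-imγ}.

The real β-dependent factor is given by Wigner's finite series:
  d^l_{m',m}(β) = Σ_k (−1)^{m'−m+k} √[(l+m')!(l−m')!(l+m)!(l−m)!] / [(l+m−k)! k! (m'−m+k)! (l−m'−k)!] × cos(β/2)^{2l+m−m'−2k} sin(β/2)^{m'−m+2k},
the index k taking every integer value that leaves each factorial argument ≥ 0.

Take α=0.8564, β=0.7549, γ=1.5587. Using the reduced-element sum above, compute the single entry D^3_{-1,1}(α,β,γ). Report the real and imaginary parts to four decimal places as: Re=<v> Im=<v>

Re=0.3691 Im=-0.3124

First d^3_{-1,1}(β=0.7549), then the phase factors e^{-i(-1)α} and e^{-i(1)γ}:
With c≡cos(β/2)=0.929607 and s≡sin(β/2)=0.368551, N=[2·24·24·2]^{1/2}=48.000000
The bounds max(0,m−m')=2 and min(l+m,l−m')=4 give 3 terms
  k=2: (−1)^0·48.0000/(8)·0.9296^4·0.3686^2 = +0.608619
  k=3: (−1)^1·48.0000/(6)·0.9296^2·0.3686^4 = -0.127550
  k=4: (−1)^2·48.0000/(48)·0.9296^0·0.3686^6 = +0.002506
d^3_{-1,1}(0.7549) = +0.608619 -0.127550 +0.002506 = +0.483575
Phases: e^{-i·(-1)·0.8564}=+0.655161+0.755489i, e^{-i·(1)·1.5587}=+0.012096-0.999927i ⇒ D=+0.369141-0.312377i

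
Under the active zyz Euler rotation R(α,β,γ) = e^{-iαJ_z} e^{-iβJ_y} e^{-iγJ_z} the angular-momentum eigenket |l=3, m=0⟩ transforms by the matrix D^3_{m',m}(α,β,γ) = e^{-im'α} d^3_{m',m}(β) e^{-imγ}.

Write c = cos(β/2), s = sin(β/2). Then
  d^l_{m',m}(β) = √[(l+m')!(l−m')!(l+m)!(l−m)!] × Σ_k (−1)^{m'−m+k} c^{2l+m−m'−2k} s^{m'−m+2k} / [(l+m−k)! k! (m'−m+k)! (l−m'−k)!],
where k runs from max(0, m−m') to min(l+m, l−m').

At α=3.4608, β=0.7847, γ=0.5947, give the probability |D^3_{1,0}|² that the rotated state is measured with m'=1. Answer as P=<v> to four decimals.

P=0.2116

First d^3_{1,0}(β=0.7847), then the phase factors e^{-i(1)α} and e^{-i(0)γ}:
c=cos(0.7847/2)=0.924013, s=sin(0.7847/2)=0.382361; N=√[24·2·6·6]=41.569219
Admissible k: 0..2 (factorial args all ≥0)
  k=0: (−1)^1·41.5692/(12)·0.9240^5·0.3824^1 = -0.892184
  k=1: (−1)^2·41.5692/(4)·0.9240^3·0.3824^3 = +0.458318
  k=2: (−1)^3·41.5692/(12)·0.9240^1·0.3824^5 = -0.026160
d^3_{1,0}(0.7847) = -0.892184 +0.458318 -0.026160 = -0.460027
|D^3_{1,0}|² = |d^3_{1,0}(β)|² = (-0.460027)² = 0.211625 (the z-rotation phases have unit modulus)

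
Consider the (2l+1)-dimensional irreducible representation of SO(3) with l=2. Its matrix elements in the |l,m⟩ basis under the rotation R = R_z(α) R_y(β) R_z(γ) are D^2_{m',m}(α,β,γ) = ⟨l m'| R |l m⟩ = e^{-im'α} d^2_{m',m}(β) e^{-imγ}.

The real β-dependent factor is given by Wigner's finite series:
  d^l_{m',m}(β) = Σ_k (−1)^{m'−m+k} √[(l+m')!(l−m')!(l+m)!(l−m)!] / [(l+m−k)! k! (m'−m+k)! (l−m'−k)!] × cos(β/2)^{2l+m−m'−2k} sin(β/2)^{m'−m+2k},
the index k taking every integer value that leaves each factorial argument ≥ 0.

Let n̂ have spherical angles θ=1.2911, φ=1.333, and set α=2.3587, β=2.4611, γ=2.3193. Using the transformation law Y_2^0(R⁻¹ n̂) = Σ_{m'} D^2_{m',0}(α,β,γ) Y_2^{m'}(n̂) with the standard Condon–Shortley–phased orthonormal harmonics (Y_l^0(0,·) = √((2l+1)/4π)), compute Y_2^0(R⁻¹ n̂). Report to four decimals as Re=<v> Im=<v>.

Need the full column D^2_{m',0} for m'=−2..2 at α=2.3587, β=2.4611, γ=2.3193.
cos(β/2)=0.333719, sin(β/2)=0.942672
d^2_{-2,0}: single k=2 term ⇒ +0.242415;  D = +0.001215-0.242412i
d^2_{-1,0}: k∈[1..2] ⇒ +0.085818 -0.684762 = -0.598943;  D = +0.424577-0.422454i
d^2_{0,0}: k∈[0..2] ⇒ +0.012403 -0.395862 +0.789666 = +0.406206;  D = +0.406206+0.000000i
d^2_{1,0}: k∈[0..1] ⇒ -0.085818 +0.684762 = +0.598943;  D = -0.424577-0.422454i
d^2_{2,0}: single k=0 term ⇒ +0.242415;  D = +0.001215+0.242412i
Y_2^{m'}(θ=1.2911,φ=1.333) and Σ D·Y over m':
  (+0.0012-0.2424i)·(-0.3172-0.1634i)  (+0.4246-0.4225i)·(+0.0483-0.1992i)  (+0.4062+0.0000i)·(-0.2433+0.0000i)  (-0.4246-0.4225i)·(-0.0483-0.1992i)  (+0.0012+0.2424i)·(-0.3172+0.1634i)
Y_2^0(R⁻¹ n̂) = -0.306123+0.000000i

Re=-0.3061 Im=0.0000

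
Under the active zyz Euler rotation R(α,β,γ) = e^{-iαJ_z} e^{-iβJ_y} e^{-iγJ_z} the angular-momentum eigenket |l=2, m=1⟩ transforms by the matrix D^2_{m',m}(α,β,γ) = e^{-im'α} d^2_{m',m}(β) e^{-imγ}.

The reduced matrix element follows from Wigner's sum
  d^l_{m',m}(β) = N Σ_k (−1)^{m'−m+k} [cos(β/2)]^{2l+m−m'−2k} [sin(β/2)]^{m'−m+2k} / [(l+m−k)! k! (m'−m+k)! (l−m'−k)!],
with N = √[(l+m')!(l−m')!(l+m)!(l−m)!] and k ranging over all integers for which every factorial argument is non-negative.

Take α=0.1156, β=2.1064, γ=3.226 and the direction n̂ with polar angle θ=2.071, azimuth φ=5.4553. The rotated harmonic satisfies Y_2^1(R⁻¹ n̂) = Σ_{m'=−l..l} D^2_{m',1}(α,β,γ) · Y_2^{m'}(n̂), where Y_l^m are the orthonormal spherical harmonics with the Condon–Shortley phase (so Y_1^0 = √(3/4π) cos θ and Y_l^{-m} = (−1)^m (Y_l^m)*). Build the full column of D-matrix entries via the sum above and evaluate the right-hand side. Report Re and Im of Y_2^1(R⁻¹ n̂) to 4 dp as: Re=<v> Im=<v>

Re=0.0474 Im=-0.3828

Need the full column D^2_{m',1} for m'=−2..2 at α=0.1156, β=2.1064, γ=3.226.
cos(β/2)=0.494793, sin(β/2)=0.869011
d^2_{-2,1}: single k=3 term ⇒ +0.649425;  D = -0.642441-0.094989i
d^2_{-1,1}: k∈[2..3] ⇒ +0.554649 -0.570297 = -0.015648;  D = +0.015640+0.000488i
d^2_{0,1}: k∈[1..2] ⇒ +0.257852 -0.795380 = -0.537528;  D = +0.535614-0.045317i
d^2_{1,1}: k∈[0..1] ⇒ +0.059937 -0.554649 = -0.494713;  D = +0.484850-0.098288i
d^2_{2,1}: single k=0 term ⇒ -0.210535;  D = +0.200137-0.065349i
Y_2^{m'}(θ=2.071,φ=5.4553) and Σ D·Y over m':
  (-0.6424-0.0950i)·(-0.0252+0.2964i)  (+0.0156+0.0005i)·(-0.2199-0.2395i)  (+0.5356-0.0453i)·(-0.0978+0.0000i)  (+0.4849-0.0983i)·(+0.2199-0.2395i)  (+0.2001-0.0653i)·(-0.0252-0.2964i)
Y_2^1(R⁻¹ n̂) = +0.047364-0.382789i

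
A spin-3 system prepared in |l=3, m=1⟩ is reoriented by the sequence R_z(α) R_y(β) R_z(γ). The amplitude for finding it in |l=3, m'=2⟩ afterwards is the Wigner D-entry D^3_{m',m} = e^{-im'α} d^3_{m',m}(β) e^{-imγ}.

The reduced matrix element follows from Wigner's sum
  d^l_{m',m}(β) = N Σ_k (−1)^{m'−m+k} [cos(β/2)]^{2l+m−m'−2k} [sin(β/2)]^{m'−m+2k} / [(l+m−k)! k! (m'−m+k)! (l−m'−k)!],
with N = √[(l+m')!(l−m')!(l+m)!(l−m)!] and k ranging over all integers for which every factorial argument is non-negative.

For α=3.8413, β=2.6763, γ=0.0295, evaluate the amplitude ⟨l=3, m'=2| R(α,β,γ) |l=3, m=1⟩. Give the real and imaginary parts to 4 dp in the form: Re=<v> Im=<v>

Split into d^3_{2,1}(β=2.6763) × two z-phases.
Half-angle: c=0.230553, s=0.973060. N=√(120·1·24·2)=75.894664
The bounds max(0,m−m')=0 and min(l+m,l−m')=1 give 2 terms
  k=0: (−1)^1·75.8947/(24)·0.2306^5·0.9731^1 = -0.002004
  k=1: (−1)^2·75.8947/(12)·0.2306^3·0.9731^3 = +0.071411
d^3_{2,1}(2.6763) = -0.002004 +0.071411 = +0.069406
D = (+0.170544-0.985350i)·(+0.069406)·(+0.999565-0.029496i) = +0.009814-0.068709i

Re=0.0098 Im=-0.0687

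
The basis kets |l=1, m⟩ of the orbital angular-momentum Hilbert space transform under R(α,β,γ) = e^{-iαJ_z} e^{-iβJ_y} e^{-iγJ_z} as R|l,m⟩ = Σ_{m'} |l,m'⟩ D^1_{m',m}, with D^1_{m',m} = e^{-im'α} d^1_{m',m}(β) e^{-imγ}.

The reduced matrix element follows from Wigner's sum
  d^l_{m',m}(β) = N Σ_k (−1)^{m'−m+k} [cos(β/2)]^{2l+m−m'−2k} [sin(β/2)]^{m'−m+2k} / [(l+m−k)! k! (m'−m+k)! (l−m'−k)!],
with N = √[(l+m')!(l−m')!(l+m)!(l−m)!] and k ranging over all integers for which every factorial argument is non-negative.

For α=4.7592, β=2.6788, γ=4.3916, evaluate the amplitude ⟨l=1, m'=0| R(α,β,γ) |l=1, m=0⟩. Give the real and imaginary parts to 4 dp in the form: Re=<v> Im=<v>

Split into d^1_{0,0}(β=2.6788) × two z-phases.
With c≡cos(β/2)=0.229337 and s≡sin(β/2)=0.973347, N=[1·1·1·1]^{1/2}=1.000000
Admissible k: 0..1 (factorial args all ≥0)
  k=0: (−1)^0·1.0000/(1)·0.2293^2·0.9733^0 = +0.052595
  k=1: (−1)^1·1.0000/(1)·0.2293^0·0.9733^2 = -0.947405
d^1_{0,0}(2.6788) = +0.052595 -0.947405 = -0.894809
Phases: e^{-i·(0)·4.7592}=+1.000000+0.000000i, e^{-i·(0)·4.3916}=+1.000000+0.000000i ⇒ D=-0.894809+0.000000i

Re=-0.8948 Im=0.0000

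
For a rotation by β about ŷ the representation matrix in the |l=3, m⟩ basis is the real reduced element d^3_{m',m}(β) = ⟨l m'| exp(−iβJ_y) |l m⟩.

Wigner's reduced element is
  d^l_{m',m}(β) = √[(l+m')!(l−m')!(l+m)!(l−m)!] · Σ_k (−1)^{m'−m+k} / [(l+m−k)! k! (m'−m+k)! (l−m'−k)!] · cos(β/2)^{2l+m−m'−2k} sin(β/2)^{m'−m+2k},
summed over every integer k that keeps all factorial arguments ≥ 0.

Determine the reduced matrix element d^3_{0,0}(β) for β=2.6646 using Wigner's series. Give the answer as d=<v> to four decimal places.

d=-0.4202

d^3_{0,0}(β=2.6646) via Wigner's sum:
With c≡cos(β/2)=0.236242 and s≡sin(β/2)=0.971694, N=[6·6·6·6]^{1/2}=36.000000
k: max(0,(0)−(0))=0 … min(3+(0),3−(0))=3
  k=0: (−1)^0·36.0000/(36)·0.2362^6·0.9717^0 = +0.000174
  k=1: (−1)^1·36.0000/(4)·0.2362^4·0.9717^2 = -0.026468
  k=2: (−1)^2·36.0000/(4)·0.2362^2·0.9717^4 = +0.447790
  k=3: (−1)^3·36.0000/(36)·0.2362^0·0.9717^6 = -0.841740
d^3_{0,0}(2.6646) = +0.000174 -0.026468 +0.447790 -0.841740 = -0.420244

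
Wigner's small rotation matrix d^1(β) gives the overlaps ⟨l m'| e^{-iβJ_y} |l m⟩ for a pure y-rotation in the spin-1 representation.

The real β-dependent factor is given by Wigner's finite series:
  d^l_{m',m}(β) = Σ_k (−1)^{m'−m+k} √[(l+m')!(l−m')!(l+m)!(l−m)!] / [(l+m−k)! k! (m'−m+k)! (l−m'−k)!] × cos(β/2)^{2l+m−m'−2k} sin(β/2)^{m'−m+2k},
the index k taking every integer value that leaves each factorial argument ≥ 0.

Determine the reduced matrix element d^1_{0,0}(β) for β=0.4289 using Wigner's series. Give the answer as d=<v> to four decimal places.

d^1_{0,0}(β=0.4289) via Wigner's sum:
c=cos(0.4289/2)=0.977094, s=sin(0.4289/2)=0.212810; N=√[1·1·1·1]=1.000000
The bounds max(0,m−m')=0 and min(l+m,l−m')=1 give 2 terms
  k=0: (−1)^0·1.0000/(1)·0.9771^2·0.2128^0 = +0.954712
  k=1: (−1)^1·1.0000/(1)·0.9771^0·0.2128^2 = -0.045288
d^1_{0,0}(0.4289) = +0.954712 -0.045288 = +0.909424

d=0.9094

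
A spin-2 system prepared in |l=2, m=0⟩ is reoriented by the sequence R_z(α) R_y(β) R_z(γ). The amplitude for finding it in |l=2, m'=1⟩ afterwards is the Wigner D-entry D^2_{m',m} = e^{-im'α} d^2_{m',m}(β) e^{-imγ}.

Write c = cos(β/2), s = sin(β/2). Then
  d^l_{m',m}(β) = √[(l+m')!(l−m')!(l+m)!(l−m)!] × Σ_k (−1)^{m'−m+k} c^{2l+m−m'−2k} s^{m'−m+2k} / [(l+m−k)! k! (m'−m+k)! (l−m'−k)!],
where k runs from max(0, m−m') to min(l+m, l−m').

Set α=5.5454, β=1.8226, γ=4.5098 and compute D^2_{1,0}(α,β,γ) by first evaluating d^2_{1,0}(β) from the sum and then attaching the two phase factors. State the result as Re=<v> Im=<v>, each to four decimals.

Split into d^2_{1,0}(β=1.8226) × two z-phases.
Half-angle: c=0.612719, s=0.790301. N=√(6·1·2·2)=4.898979
Admissible k: 0..1 (factorial args all ≥0)
  k=0: (−1)^1·4.8990/(2)·0.6127^3·0.7903^1 = -0.445299
  k=1: (−1)^2·4.8990/(2)·0.6127^1·0.7903^3 = +0.740823
d^2_{1,0}(1.8226) = -0.445299 +0.740823 = +0.295524
Phases: e^{-i·(1)·5.5454}=+0.739960+0.672651i, e^{-i·(0)·4.5098}=+1.000000+0.000000i ⇒ D=+0.218676+0.198784i

Re=0.2187 Im=0.1988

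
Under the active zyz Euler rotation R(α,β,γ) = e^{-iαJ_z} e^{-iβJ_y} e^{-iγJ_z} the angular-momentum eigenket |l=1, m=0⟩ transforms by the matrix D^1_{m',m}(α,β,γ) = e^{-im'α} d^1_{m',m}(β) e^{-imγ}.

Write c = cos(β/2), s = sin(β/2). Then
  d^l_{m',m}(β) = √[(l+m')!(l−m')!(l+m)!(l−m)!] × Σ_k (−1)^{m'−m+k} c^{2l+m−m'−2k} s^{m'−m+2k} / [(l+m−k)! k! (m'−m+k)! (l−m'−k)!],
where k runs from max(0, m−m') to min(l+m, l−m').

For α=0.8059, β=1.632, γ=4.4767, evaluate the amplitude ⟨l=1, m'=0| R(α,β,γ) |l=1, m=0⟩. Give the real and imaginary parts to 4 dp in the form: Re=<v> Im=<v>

Split into d^1_{0,0}(β=1.632) × two z-phases.
Half-angle: c=0.685140, s=0.728411. N=√(1·1·1·1)=1.000000
k∈{0,1} keeps every argument non-negative
  k=0: (−1)^0·1.0000/(1)·0.6851^2·0.7284^0 = +0.469417
  k=1: (−1)^1·1.0000/(1)·0.6851^0·0.7284^2 = -0.530583
d^1_{0,0}(1.632) = +0.469417 -0.530583 = -0.061165
Phases: e^{-i·(0)·0.8059}=+1.000000+0.000000i, e^{-i·(0)·4.4767}=+1.000000+0.000000i ⇒ D=-0.061165+0.000000i

Re=-0.0612 Im=0.0000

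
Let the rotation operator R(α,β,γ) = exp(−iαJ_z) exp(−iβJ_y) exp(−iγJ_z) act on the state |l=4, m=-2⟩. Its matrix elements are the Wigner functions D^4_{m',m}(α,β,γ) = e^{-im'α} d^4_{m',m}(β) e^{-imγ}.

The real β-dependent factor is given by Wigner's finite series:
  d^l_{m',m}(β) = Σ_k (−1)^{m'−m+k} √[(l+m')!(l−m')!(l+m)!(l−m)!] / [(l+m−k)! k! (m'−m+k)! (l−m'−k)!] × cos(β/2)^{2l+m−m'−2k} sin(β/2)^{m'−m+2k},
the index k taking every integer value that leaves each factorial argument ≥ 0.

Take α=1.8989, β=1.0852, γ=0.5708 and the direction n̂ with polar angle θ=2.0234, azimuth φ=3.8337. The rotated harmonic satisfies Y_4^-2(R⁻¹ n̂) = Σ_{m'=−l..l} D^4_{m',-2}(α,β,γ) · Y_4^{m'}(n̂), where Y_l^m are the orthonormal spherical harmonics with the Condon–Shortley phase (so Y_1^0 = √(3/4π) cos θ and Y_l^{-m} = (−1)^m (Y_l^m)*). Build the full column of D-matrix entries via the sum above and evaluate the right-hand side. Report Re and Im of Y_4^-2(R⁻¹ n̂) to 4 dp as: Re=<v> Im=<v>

Need the full column D^4_{m',-2} for m'=−4..4 at α=1.8989, β=1.0852, γ=0.5708.
cos(β/2)=0.856369, sin(β/2)=0.516364
d^4_{-4,-2}: single k=2 term ⇒ +0.556490;  D = -0.430047+0.353186i
d^4_{-3,-2}: k∈[1..2] ⇒ +0.652600 -0.711801 = -0.059201;  D = -0.050312-0.031202i
d^4_{-2,-2}: k∈[0..2] ⇒ +0.289259 -1.262000 +0.573535 = -0.399206;  D = -0.089848+0.388963i
d^4_{-1,-2}: k∈[0..2] ⇒ -0.739979 +1.345178 -0.326046 = +0.279153;  D = -0.277728+0.028172i
d^4_{0,-2}: k∈[0..2] ⇒ +0.997699 -0.967294 +0.131880 = +0.162285;  D = +0.067533+0.147566i
d^4_{1,-2}: k∈[0..2] ⇒ -0.896785 +0.489069 -0.035562 = -0.443278;  D = -0.322128+0.304515i
d^4_{2,-2}: k∈[0..2] ⇒ +0.573535 -0.166817 +0.005054 = +0.411772;  D = -0.364209-0.192115i
d^4_{3,-2}: k∈[0..1] ⇒ -0.258791 +0.031363 = -0.227428;  D = +0.035625-0.224620i
d^4_{4,-2}: single k=0 term ⇒ +0.073559;  D = +0.072489-0.012504i
Y_4^{m'}(θ=2.0234,φ=3.8337) and Σ D·Y over m':
  (-0.4300+0.3532i)·(-0.2695-0.1055i)  (-0.0503-0.0312i)·(-0.1928-0.3483i)  (-0.0898+0.3890i)·(+0.0170-0.0900i)  (-0.2777+0.0282i)·(-0.2380+0.1973i)  (+0.0675+0.1476i)·(-0.1541+0.0000i)  (-0.3221+0.3045i)·(+0.2380+0.1973i)  (-0.3642-0.1921i)·(+0.0170+0.0900i)  (+0.0356-0.2246i)·(+0.1928-0.3483i)  (+0.0725-0.0125i)·(-0.2695+0.1055i)
Y_4^-2(R⁻¹ n̂) = +0.020427-0.167635i

Re=0.0204 Im=-0.1676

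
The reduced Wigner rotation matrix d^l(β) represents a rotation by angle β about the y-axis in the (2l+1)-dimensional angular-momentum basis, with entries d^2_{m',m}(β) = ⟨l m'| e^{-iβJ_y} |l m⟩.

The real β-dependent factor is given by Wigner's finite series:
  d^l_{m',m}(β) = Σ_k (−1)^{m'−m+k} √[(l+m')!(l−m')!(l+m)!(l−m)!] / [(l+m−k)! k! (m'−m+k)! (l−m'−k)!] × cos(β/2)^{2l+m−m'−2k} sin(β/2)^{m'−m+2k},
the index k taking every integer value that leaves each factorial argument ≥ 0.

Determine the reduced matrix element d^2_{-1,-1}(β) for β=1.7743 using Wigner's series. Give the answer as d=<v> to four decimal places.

d^2_{-1,-1}(β=1.7743) via Wigner's sum:
Half-angle: c=0.631624, s=0.775275. N=√(1·6·1·6)=6.000000
The bounds max(0,m−m')=0 and min(l+m,l−m')=1 give 2 terms
  k=0: (−1)^0·6.0000/(6)·0.6316^4·0.7753^0 = +0.159160
  k=1: (−1)^1·6.0000/(2)·0.6316^2·0.7753^2 = -0.719366
d^2_{-1,-1}(1.7743) = +0.159160 -0.719366 = -0.560206

d=-0.5602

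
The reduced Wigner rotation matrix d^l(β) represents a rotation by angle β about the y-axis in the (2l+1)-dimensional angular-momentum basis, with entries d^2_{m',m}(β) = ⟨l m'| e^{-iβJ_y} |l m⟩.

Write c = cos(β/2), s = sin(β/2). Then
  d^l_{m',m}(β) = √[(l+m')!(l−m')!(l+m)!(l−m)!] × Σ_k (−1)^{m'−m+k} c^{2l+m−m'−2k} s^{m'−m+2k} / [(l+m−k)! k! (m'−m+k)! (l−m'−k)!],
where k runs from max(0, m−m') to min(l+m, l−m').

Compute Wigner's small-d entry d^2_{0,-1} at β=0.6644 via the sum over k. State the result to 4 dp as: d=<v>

d=-0.5945

d^2_{0,-1}(β=0.6644) via Wigner's sum:
Half-angle: c=0.945327, s=0.326124. N=√(2·2·1·6)=4.898979
Admissible k: 0..1 (factorial args all ≥0)
  k=0: (−1)^1·4.8990/(2)·0.9453^3·0.3261^1 = -0.674845
  k=1: (−1)^2·4.8990/(2)·0.9453^1·0.3261^3 = +0.080316
d^2_{0,-1}(0.6644) = -0.674845 +0.080316 = -0.594529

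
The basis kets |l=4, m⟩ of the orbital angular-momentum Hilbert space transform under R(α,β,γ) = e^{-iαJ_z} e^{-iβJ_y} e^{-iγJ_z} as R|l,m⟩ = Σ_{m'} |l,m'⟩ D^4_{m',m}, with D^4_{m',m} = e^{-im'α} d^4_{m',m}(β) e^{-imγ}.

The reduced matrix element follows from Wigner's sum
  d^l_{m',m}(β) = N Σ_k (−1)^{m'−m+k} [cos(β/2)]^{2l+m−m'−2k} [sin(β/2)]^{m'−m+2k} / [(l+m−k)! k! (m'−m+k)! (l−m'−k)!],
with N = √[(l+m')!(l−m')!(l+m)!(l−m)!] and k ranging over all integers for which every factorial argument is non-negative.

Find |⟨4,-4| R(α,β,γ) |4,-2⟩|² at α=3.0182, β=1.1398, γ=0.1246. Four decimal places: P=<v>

Split into d^4_{-4,-2}(β=1.1398) × two z-phases.
Half-angle: c=0.841955, s=0.539548. N=√(1·40320·2·720)=7619.763776
k: max(0,(-2)−(-4))=2 … min(4+(-2),4−(-4))=2
  k=2: (−1)^0·7619.7638/(1440)·0.8420^6·0.5395^2 = +0.548747
d^4_{-4,-2}(1.1398) = +0.548747
|D^4_{-4,-2}|² = |d^4_{-4,-2}(β)|² = (+0.548747)² = 0.301123 (the z-rotation phases have unit modulus)

P=0.3011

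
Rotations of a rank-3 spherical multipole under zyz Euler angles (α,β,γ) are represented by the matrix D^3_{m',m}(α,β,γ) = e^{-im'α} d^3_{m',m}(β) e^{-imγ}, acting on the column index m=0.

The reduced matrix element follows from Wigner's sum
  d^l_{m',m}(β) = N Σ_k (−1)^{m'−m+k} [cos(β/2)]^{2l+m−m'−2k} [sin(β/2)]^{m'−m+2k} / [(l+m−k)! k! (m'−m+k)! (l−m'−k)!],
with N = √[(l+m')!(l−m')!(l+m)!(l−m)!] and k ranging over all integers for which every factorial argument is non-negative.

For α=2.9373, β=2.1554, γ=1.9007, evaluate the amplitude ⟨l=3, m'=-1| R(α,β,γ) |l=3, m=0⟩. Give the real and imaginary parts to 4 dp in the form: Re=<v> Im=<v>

Re=-0.1849 Im=0.0383

Split into d^3_{-1,0}(β=2.1554) × two z-phases.
With c≡cos(β/2)=0.473356 and s≡sin(β/2)=0.880871, N=[2·24·6·6]^{1/2}=41.569219
k∈{1,2,3} keeps every argument non-negative
  k=1: (−1)^0·41.5692/(12)·0.4734^5·0.8809^1 = +0.072517
  k=2: (−1)^1·41.5692/(4)·0.4734^3·0.8809^3 = -0.753376
  k=3: (−1)^2·41.5692/(12)·0.4734^1·0.8809^5 = +0.869643
d^3_{-1,0}(2.1554) = +0.072517 -0.753376 +0.869643 = +0.188783
D = (-0.979205+0.202875i)·(+0.188783)·(+1.000000+0.000000i) = -0.184857+0.038299i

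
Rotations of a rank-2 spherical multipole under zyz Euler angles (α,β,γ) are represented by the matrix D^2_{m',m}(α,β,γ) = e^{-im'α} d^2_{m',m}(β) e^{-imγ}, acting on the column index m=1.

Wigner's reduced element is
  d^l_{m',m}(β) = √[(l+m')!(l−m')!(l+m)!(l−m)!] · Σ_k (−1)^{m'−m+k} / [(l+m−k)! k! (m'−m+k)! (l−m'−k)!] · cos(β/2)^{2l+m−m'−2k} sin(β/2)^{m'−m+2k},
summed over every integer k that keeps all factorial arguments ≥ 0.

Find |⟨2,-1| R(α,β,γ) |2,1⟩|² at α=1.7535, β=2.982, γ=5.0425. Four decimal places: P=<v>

P=0.9378

First d^2_{-1,1}(β=2.982), then the phase factors e^{-i(-1)α} and e^{-i(1)γ}:
c=cos(2.982/2)=0.079712, s=sin(2.982/2)=0.996818; N=√[1·6·6·1]=6.000000
k: max(0,(1)−(-1))=2 … min(2+(1),2−(-1))=3
  k=2: (−1)^0·6.0000/(2)·0.0797^2·0.9968^2 = +0.018941
  k=3: (−1)^1·6.0000/(6)·0.0797^0·0.9968^4 = -0.987332
d^2_{-1,1}(2.982) = +0.018941 -0.987332 = -0.968392
|D^2_{-1,1}|² = |d^2_{-1,1}(β)|² = (-0.968392)² = 0.937783 (the z-rotation phases have unit modulus)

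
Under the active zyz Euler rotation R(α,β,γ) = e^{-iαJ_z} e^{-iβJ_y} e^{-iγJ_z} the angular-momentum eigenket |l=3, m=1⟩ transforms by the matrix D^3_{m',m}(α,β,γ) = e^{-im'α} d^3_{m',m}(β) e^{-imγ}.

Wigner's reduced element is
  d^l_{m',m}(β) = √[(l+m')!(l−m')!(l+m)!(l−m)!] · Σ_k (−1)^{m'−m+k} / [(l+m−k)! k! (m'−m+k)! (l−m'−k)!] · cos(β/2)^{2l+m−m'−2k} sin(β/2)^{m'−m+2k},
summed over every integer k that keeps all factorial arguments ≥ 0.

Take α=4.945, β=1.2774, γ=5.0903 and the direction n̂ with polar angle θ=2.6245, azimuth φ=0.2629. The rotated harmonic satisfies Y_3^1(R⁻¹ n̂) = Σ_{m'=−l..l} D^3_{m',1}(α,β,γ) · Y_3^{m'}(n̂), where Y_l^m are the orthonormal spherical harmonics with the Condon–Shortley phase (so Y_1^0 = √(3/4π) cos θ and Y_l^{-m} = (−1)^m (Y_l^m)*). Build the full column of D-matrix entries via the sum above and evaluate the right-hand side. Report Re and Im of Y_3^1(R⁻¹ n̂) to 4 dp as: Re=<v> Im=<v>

Re=-0.0322 Im=0.1990

Need the full column D^3_{m',1} for m'=−3..3 at α=4.945, β=1.2774, γ=5.0903.
cos(β/2)=0.802871, sin(β/2)=0.596152
d^3_{-3,1}: single k=4 term ⇒ +0.315331;  D = -0.299331-0.099169i
d^3_{-2,1}: k∈[3..4] ⇒ +0.693489 -0.191175 = +0.502314;  D = +0.043802-0.500400i
d^3_{-1,1}: k∈[2..4] ⇒ +0.886032 -0.651344 +0.044889 = +0.279577;  D = +0.276631-0.040480i
d^3_{0,1}: k∈[1..3] ⇒ +0.688934 -1.139518 +0.209422 = -0.241162;  D = -0.088984-0.224145i
d^3_{1,1}: k∈[0..2] ⇒ +0.267840 -1.181377 +0.488508 = -0.425028;  D = +0.348246-0.243666i
d^3_{2,1}: k∈[0..1] ⇒ -0.628908 +0.693489 = +0.064581;  D = -0.048224-0.042954i
d^3_{3,1}: single k=0 term ⇒ +0.571931;  D = +0.271712-0.503268i
Y_3^{m'}(θ=2.6245,φ=0.2629) and Σ D·Y over m':
  (-0.2993-0.0992i)·(+0.0355-0.0358i)  (+0.0438-0.5004i)·(-0.1878+0.1090i)  (+0.2766-0.0405i)·(+0.4286-0.1153i)  (-0.0890-0.2241i)·(-0.2524+0.0000i)  (+0.3482-0.2437i)·(-0.4286-0.1153i)  (-0.0482-0.0430i)·(-0.1878-0.1090i)  (+0.2717-0.5033i)·(-0.0355-0.0358i)
Y_3^1(R⁻¹ n̂) = -0.032162+0.198982i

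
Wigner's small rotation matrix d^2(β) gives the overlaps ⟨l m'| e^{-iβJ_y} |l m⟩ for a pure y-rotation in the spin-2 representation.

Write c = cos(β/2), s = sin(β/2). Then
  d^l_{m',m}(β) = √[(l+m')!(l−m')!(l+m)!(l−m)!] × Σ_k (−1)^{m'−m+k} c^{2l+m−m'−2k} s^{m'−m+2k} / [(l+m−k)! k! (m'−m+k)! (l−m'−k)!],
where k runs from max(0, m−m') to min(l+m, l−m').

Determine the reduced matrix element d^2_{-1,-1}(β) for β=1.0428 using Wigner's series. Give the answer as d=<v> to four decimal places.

d=0.0057

d^2_{-1,-1}(β=1.0428) via Wigner's sum:
With c≡cos(β/2)=0.867123 and s≡sin(β/2)=0.498095, N=[1·6·1·6]^{1/2}=6.000000
k∈{0,1} keeps every argument non-negative
  k=0: (−1)^0·6.0000/(6)·0.8671^4·0.4981^0 = +0.565356
  k=1: (−1)^1·6.0000/(2)·0.8671^2·0.4981^2 = -0.559636
d^2_{-1,-1}(1.0428) = +0.565356 -0.559636 = +0.005720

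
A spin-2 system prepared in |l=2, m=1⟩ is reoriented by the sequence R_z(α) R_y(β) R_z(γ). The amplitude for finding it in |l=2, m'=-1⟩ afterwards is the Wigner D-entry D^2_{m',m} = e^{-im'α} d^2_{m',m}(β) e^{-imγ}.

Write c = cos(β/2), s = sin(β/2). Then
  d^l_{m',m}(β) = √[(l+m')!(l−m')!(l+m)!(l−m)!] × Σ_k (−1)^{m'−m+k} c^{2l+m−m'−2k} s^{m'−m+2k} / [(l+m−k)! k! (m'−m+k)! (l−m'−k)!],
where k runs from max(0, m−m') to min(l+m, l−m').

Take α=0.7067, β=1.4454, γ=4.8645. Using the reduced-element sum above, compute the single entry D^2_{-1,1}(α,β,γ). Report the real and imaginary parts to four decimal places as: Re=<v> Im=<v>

First d^2_{-1,1}(β=1.4454), then the phase factors e^{-i(-1)α} and e^{-i(1)γ}:
With c≡cos(β/2)=0.750023 and s≡sin(β/2)=0.661412, N=[1·6·6·1]^{1/2}=6.000000
k: max(0,(1)−(-1))=2 … min(2+(1),2−(-1))=3
  k=2: (−1)^0·6.0000/(2)·0.7500^2·0.6614^2 = +0.738269
  k=3: (−1)^1·6.0000/(6)·0.7500^0·0.6614^4 = -0.191377
d^2_{-1,1}(1.4454) = +0.738269 -0.191377 = +0.546892
Attach z-rotation phases: D = e^{-i(-1)(0.7067)}·(+0.546892)·e^{-i(1)(4.8645)} = -0.287990+0.464922i

Re=-0.2880 Im=0.4649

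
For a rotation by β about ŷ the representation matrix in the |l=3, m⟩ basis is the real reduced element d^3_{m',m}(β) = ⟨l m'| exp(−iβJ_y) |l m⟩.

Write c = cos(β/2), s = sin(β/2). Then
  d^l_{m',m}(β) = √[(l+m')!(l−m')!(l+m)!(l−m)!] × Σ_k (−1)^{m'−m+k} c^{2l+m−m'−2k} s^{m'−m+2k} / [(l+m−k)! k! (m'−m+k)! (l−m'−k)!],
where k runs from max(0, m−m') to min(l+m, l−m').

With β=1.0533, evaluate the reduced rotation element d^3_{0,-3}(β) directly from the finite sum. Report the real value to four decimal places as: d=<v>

d=-0.3669

d^3_{0,-3}(β=1.0533) via Wigner's sum:
With c≡cos(β/2)=0.864496 and s≡sin(β/2)=0.502640, N=[6·6·1·720]^{1/2}=160.996894
k: max(0,(-3)−(0))=0 … min(3+(-3),3−(0))=0
  k=0: (−1)^3·160.9969/(36)·0.8645^3·0.5026^3 = -0.366923
d^3_{0,-3}(1.0533) = -0.366923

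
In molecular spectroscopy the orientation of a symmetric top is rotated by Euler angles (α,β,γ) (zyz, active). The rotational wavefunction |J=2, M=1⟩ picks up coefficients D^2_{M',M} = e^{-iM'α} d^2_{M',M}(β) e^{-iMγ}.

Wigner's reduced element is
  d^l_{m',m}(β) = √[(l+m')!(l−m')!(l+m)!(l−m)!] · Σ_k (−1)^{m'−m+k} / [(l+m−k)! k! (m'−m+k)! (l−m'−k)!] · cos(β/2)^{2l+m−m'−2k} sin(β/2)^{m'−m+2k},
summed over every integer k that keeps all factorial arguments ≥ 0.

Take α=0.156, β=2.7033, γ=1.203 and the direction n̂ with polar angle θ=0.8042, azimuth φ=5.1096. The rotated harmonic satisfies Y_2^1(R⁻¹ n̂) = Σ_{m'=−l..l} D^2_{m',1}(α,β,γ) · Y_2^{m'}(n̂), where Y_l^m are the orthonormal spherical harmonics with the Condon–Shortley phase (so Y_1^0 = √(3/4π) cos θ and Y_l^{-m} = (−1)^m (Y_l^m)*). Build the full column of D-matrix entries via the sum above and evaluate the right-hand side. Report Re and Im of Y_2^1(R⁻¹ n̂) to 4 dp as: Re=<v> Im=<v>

Re=-0.3493 Im=0.0723

Need the full column D^2_{m',1} for m'=−2..2 at α=0.156, β=2.7033, γ=1.203.
cos(β/2)=0.217396, sin(β/2)=0.976083
d^2_{-2,1}: single k=3 term ⇒ +0.404337;  D = +0.254180-0.314453i
d^2_{-1,1}: k∈[2..3] ⇒ +0.135083 -0.907711 = -0.772628;  D = -0.386446+0.669040i
d^2_{0,1}: k∈[1..2] ⇒ +0.024565 -0.495209 = -0.470644;  D = -0.169225+0.439168i
d^2_{1,1}: k∈[0..1] ⇒ +0.002234 -0.135083 = -0.132849;  D = -0.027927+0.129881i
d^2_{2,1}: single k=0 term ⇒ -0.020057;  D = -0.001119+0.020026i
Y_2^{m'}(θ=0.8042,φ=5.1096) and Σ D·Y over m':
  (+0.2542-0.3145i)·(-0.1404+0.1430i)  (-0.3864+0.6690i)·(+0.1493+0.3559i)  (-0.1692+0.4392i)·(+0.1399+0.0000i)  (-0.0279+0.1299i)·(-0.1493+0.3559i)  (-0.0011+0.0200i)·(-0.1404-0.1430i)
Y_2^1(R⁻¹ n̂) = -0.349298+0.072302i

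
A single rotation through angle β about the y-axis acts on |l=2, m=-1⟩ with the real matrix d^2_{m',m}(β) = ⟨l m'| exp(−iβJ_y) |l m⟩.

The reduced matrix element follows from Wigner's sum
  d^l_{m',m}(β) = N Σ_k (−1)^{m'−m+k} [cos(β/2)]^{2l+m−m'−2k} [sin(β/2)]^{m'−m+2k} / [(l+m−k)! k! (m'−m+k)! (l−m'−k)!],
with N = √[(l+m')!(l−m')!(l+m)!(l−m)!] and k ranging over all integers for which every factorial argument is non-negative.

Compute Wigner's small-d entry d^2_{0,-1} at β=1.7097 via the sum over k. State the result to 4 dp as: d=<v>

d=0.1679

d^2_{0,-1}(β=1.7097) via Wigner's sum:
c=cos(1.7097/2)=0.656332, s=sin(1.7097/2)=0.754472; N=√[2·2·1·6]=4.898979
Admissible k: 0..1 (factorial args all ≥0)
  k=0: (−1)^1·4.8990/(2)·0.6563^3·0.7545^1 = -0.522503
  k=1: (−1)^2·4.8990/(2)·0.6563^1·0.7545^3 = +0.690445
d^2_{0,-1}(1.7097) = -0.522503 +0.690445 = +0.167942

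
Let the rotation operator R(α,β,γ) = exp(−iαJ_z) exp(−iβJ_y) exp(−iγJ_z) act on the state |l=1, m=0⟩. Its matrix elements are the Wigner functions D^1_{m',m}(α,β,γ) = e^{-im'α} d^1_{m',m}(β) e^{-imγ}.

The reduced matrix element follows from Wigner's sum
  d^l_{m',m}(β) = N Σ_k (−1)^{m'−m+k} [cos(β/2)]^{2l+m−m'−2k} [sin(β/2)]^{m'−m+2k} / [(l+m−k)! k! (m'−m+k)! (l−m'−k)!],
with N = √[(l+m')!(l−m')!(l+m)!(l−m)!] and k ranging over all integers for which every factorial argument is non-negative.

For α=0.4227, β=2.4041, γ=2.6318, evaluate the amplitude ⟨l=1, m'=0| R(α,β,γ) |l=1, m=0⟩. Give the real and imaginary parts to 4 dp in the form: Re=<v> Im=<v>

First d^1_{0,0}(β=2.4041), then the phase factors e^{-i(0)α} and e^{-i(0)γ}:
c=cos(2.4041/2)=0.360446, s=sin(2.4041/2)=0.932780; N=√[1·1·1·1]=1.000000
Admissible k: 0..1 (factorial args all ≥0)
  k=0: (−1)^0·1.0000/(1)·0.3604^2·0.9328^0 = +0.129922
  k=1: (−1)^1·1.0000/(1)·0.3604^0·0.9328^2 = -0.870078
d^1_{0,0}(2.4041) = +0.129922 -0.870078 = -0.740157
Attach z-rotation phases: D = e^{-i(0)(0.4227)}·(-0.740157)·e^{-i(0)(2.6318)} = -0.740157+0.000000i

Re=-0.7402 Im=0.0000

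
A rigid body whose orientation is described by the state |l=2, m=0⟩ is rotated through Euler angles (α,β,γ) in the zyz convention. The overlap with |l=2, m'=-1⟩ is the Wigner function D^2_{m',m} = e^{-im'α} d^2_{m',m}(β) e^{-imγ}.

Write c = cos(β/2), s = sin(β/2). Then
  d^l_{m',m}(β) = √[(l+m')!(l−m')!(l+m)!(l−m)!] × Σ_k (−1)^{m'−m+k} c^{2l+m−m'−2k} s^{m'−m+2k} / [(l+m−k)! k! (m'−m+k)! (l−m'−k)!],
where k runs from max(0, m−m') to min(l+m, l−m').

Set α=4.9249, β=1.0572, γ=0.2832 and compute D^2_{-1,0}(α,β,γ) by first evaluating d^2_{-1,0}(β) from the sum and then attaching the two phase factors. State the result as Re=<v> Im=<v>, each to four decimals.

Re=0.1105 Im=-0.5123

Split into d^2_{-1,0}(β=1.0572) × two z-phases.
c=cos(1.0572/2)=0.863514, s=sin(1.0572/2)=0.504325; N=√[1·6·2·2]=4.898979
k: max(0,(0)−(-1))=1 … min(2+(0),2−(-1))=2
  k=1: (−1)^0·4.8990/(2)·0.8635^3·0.5043^1 = +0.795416
  k=2: (−1)^1·4.8990/(2)·0.8635^1·0.5043^3 = -0.271317
d^2_{-1,0}(1.0572) = +0.795416 -0.271317 = +0.524099
Attach z-rotation phases: D = e^{-i(-1)(4.9249)}·(+0.524099)·e^{-i(0)(0.2832)} = +0.110540-0.512309i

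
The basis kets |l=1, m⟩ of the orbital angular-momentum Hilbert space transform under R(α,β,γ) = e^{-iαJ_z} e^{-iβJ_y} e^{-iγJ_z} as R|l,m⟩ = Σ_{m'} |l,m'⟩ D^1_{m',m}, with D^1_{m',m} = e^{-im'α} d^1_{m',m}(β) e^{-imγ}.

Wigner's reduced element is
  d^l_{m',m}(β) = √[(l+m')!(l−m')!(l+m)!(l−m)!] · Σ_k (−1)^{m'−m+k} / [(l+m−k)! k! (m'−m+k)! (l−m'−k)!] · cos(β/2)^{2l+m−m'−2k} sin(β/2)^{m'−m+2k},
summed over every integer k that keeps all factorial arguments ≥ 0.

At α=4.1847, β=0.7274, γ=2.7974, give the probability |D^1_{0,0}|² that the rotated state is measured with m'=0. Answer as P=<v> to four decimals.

First d^1_{0,0}(β=0.7274), then the phase factors e^{-i(0)α} and e^{-i(0)γ}:
With c≡cos(β/2)=0.934587 and s≡sin(β/2)=0.355735, N=[1·1·1·1]^{1/2}=1.000000
k∈{0,1} keeps every argument non-negative
  k=0: (−1)^0·1.0000/(1)·0.9346^2·0.3557^0 = +0.873453
  k=1: (−1)^1·1.0000/(1)·0.9346^0·0.3557^2 = -0.126547
d^1_{0,0}(0.7274) = +0.873453 -0.126547 = +0.746906
|D^1_{0,0}|² = |d^1_{0,0}(β)|² = (+0.746906)² = 0.557868 (the z-rotation phases have unit modulus)

P=0.5579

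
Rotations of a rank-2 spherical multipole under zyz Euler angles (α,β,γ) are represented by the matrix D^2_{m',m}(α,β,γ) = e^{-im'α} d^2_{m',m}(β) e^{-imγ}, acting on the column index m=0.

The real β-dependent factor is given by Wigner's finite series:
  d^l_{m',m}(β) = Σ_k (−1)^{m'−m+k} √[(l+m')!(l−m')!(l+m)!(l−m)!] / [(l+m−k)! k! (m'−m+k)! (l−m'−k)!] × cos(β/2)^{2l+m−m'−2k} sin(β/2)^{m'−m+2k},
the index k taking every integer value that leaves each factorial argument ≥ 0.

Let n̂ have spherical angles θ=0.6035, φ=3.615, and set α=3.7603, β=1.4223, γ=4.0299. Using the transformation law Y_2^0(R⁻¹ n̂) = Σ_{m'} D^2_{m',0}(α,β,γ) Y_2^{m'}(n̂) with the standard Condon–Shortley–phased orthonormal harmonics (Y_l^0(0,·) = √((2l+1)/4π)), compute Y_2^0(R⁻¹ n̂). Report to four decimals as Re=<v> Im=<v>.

Need the full column D^2_{m',0} for m'=−2..2 at α=3.7603, β=1.4223, γ=4.0299.
cos(β/2)=0.757612, sin(β/2)=0.652705
d^2_{-2,0}: single k=2 term ⇒ +0.598968;  D = +0.196006+0.565989i
d^2_{-1,0}: k∈[1..2] ⇒ +0.695237 -0.516029 = +0.179208;  D = -0.145988-0.103938i
d^2_{0,0}: k∈[0..2] ⇒ +0.329448 -0.978110 +0.181497 = -0.467166;  D = -0.467166+0.000000i
d^2_{1,0}: k∈[0..1] ⇒ -0.695237 +0.516029 = -0.179208;  D = +0.145988-0.103938i
d^2_{2,0}: single k=0 term ⇒ +0.598968;  D = +0.196006-0.565989i
Y_2^{m'}(θ=0.6035,φ=3.615) and Σ D·Y over m':
  (+0.1960+0.5660i)·(+0.0727-0.1010i)  (-0.1460-0.1039i)·(-0.3213+0.1646i)  (-0.4672+0.0000i)·(+0.3260+0.0000i)  (+0.1460-0.1039i)·(+0.3213+0.1646i)  (+0.1960-0.5660i)·(+0.0727+0.1010i)
Y_2^0(R⁻¹ n̂) = +0.118503+0.000000i

Re=0.1185 Im=0.0000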